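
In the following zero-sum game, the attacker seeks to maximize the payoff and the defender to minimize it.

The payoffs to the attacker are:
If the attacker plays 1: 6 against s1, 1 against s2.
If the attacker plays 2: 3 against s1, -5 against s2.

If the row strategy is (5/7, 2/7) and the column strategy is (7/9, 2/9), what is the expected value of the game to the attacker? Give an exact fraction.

242/63

Against (7/9, 2/9), each row's expected payoff is 1: 44/9; 2: 11/9.
Taking the (5/7, 2/7)-weighted average: (5/7)·(44/9) + (2/7)·(11/9) = 242/63.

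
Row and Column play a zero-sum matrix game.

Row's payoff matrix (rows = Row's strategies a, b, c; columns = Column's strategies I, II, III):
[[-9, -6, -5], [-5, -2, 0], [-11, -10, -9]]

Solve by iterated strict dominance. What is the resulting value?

Column II is strictly dominated by I for Column (-9<-6, -5<-2, -11<-10); eliminate II.
Column III is strictly dominated by I for Column (-9<-5, -5<0, -11<-9); eliminate III.
Row c is strictly dominated by row a (-9>-11); eliminate c.
Row a is strictly dominated by row b (-5>-9); eliminate a.
Only (b, I) remains, with payoff -5.

-5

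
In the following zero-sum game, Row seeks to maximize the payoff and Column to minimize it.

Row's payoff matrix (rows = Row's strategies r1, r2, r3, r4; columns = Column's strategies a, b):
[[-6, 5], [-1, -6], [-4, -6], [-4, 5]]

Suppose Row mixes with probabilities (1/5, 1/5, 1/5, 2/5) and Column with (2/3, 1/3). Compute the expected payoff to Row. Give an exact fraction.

Against (2/3, 1/3), each row's expected payoff is r1: -7/3; r2: -8/3; r3: -14/3; r4: -1.
Taking the (1/5, 1/5, 1/5, 2/5)-weighted average: (1/5)·(-7/3) + (1/5)·(-8/3) + (1/5)·(-14/3) + (2/5)·(-1) = -7/3.

-7/3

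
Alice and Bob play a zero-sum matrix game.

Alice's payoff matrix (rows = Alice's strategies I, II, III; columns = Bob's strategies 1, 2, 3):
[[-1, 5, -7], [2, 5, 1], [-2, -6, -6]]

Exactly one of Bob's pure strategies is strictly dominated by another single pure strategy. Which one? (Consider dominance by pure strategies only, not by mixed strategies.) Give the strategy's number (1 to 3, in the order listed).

Bob prefers columns that give Alice less. Compare 1 with 3: -7 < -1, 1 < 2, -6 < -2.
So 3 strictly dominates 1 for Bob; 1 is strictly dominated.

1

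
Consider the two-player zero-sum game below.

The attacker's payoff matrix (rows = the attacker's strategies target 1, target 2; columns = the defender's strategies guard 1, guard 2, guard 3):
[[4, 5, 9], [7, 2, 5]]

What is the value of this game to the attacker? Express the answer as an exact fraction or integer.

9/2

Column guard 3 is strictly dominated by guard 2 for the defender (it gives the attacker more in every row).
The remaining 2×2 game on (target 1, target 2) × (guard 1, guard 2) has no saddle point. Let the attacker play target 1 with probability p; indifference gives 4p + 7(1−p) = 5p + 2(1−p), so p = 5/6.
Similarly the defender's optimal q on guard 1 is 1/2, and the value is 4·(1/2) + (5)·(1/2) = 9/2.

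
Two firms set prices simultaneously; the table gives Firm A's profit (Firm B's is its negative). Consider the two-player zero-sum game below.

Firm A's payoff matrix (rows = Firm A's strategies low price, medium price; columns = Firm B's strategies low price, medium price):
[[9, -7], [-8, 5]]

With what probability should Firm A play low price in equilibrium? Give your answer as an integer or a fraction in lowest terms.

13/29

Row minima are -7 and -8, so Firm A's maximin is -7; column maxima are 9 and 5, so Firm B's minimax is 5. These differ, so the equilibrium is in mixed strategies.
Let Firm A play low price with probability p. Firm B is indifferent when 9p − 8(1−p) = −7p + 5(1−p), giving p = 13/29.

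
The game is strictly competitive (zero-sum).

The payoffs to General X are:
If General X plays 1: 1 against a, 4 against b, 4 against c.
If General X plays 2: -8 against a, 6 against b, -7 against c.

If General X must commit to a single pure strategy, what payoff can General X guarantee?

1

The worst-case payoff for each row is 1: 1, 2: -8.
The best of these is 1.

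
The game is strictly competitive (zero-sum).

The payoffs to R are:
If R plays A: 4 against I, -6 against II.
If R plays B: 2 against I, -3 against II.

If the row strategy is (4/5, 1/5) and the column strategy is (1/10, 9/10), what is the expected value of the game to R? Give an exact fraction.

-9/2

Against (1/10, 9/10), each row's expected payoff is A: -5; B: -5/2.
Taking the (4/5, 1/5)-weighted average: (4/5)·(-5) + (1/5)·(-5/2) = -9/2.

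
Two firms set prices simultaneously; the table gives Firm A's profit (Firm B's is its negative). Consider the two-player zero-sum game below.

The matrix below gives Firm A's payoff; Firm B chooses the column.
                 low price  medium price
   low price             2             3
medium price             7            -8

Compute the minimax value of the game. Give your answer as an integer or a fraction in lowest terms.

37/16

Row minima are 2 and -8, so Firm A's maximin is 2; column maxima are 7 and 3, so Firm B's minimax is 3. These differ, so the equilibrium is in mixed strategies.
Let Firm A play low price with probability p. Firm B is indifferent when 2p + 7(1−p) = 3p − 8(1−p), giving p = 15/16.
Let Firm B play low price with probability q. Firm A is indifferent when 2q + 3(1−q) = 7q − 8(1−q), giving q = 11/16.
The value is 2·(11/16) + (3)·(5/16) = 37/16.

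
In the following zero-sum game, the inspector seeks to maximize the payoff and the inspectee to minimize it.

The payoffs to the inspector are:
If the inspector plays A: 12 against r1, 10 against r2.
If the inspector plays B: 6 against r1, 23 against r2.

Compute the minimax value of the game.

Row minima are 10 and 6, so the inspector's maximin is 10; column maxima are 12 and 23, so the inspectee's minimax is 12. These differ, so the equilibrium is in mixed strategies.
Let the inspector play A with probability p. The inspectee is indifferent when 12p + 6(1−p) = 10p + 23(1−p), giving p = 17/19.
Let the inspectee play r1 with probability q. The inspector is indifferent when 12q + 10(1−q) = 6q + 23(1−q), giving q = 13/19.
The value is 12·(13/19) + (10)·(6/19) = 216/19.

216/19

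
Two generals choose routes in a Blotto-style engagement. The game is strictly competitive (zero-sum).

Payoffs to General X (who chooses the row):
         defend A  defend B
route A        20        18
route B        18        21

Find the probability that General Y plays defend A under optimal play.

3/5

Row minima are 18 and 18, so General X's maximin is 18; column maxima are 20 and 21, so General Y's minimax is 20. These differ, so the equilibrium is in mixed strategies.
Let General Y play defend A with probability q. General X is indifferent when 20q + 18(1−q) = 18q + 21(1−q), giving q = 3/5.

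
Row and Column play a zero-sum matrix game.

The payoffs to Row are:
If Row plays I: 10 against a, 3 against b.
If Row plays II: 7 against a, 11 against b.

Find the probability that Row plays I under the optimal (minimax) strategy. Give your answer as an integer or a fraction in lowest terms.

Row minima are 3 and 7, so Row's maximin is 7; column maxima are 10 and 11, so Column's minimax is 10. These differ, so the equilibrium is in mixed strategies.
Let Row play I with probability p. Column is indifferent when 10p + 7(1−p) = 3p + 11(1−p), giving p = 4/11.

4/11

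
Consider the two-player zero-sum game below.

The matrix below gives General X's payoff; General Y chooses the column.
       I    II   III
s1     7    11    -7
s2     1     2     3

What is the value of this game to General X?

7/4

Column II is strictly dominated by I for General Y (it gives General X more in every row).
The remaining 2×2 game on (s1, s2) × (I, III) has no saddle point. Let General X play s1 with probability p; indifference gives 7p + (1−p) = −7p + 3(1−p), so p = 1/8.
Similarly General Y's optimal q on I is 5/8, and the value is 7·(5/8) + (-7)·(3/8) = 7/4.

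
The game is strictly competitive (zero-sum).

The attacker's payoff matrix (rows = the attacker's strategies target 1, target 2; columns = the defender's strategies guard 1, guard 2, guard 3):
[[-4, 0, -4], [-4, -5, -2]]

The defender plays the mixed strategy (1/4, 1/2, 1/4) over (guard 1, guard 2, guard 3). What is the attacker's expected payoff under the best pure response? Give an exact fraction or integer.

target 1: (-4)·(1/4) + (0)·(1/2) + (-4)·(1/4) = -2.
target 2: (-4)·(1/4) + (-5)·(1/2) + (-2)·(1/4) = -4.
The best pure response is target 1 with expected payoff -2.

-2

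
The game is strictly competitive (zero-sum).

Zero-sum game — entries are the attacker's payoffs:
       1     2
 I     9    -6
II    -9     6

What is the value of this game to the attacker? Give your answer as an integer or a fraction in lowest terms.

0

Row minima are -6 and -9, so the attacker's maximin is -6; column maxima are 9 and 6, so the defender's minimax is 6. These differ, so the equilibrium is in mixed strategies.
Let the attacker play I with probability p. The defender is indifferent when 9p − 9(1−p) = −6p + 6(1−p), giving p = 1/2.
Let the defender play 1 with probability q. The attacker is indifferent when 9q − 6(1−q) = −9q + 6(1−q), giving q = 2/5.
The value is 9·(2/5) + (-6)·(3/5) = 0.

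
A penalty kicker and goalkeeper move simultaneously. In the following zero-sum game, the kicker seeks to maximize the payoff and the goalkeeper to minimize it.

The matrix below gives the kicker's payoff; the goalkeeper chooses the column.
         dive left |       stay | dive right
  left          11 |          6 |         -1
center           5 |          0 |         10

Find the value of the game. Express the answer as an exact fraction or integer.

Column dive left is strictly dominated by stay for the goalkeeper (it gives the kicker more in every row).
The remaining 2×2 game on (left, center) × (stay, dive right) has no saddle point. Let the kicker play left with probability p; indifference gives 6p = −p + 10(1−p), so p = 10/17.
Similarly the goalkeeper's optimal q on stay is 11/17, and the value is 6·(11/17) + (-1)·(6/17) = 60/17.

60/17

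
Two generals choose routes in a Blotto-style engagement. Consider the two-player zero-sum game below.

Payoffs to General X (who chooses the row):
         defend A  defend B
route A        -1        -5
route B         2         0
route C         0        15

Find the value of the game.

Row route A is strictly dominated by row route B, so General X never plays it.
The remaining 2×2 game on (route B, route C) × (defend A, defend B) has no saddle point. Let General X play route B with probability p; indifference gives 2p = 15(1−p), so p = 15/17.
Similarly General Y's optimal q on defend A is 15/17, and the value is 2·(15/17) + (0)·(2/17) = 30/17.

30/17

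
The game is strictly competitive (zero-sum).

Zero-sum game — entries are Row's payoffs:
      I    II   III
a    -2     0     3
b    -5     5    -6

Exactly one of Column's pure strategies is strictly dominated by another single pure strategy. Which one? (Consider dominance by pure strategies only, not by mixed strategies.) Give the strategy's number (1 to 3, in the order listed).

2

Column prefers columns that give Row less. Compare II with I: -2 < 0, -5 < 5.
So I strictly dominates II for Column; II is strictly dominated.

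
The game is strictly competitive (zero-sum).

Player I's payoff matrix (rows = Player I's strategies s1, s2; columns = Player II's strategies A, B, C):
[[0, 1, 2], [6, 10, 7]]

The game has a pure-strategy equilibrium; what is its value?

Row minima: 0, 6 → Player I's maximin is 6.
Column maxima: 6, 10, 7 → Player II's minimax is 6.
They coincide at (s2, A), so the value is 6.

6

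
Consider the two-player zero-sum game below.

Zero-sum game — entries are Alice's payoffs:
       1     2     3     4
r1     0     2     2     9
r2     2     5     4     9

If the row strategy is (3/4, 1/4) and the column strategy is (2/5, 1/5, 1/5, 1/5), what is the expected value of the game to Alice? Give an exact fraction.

Against (2/5, 1/5, 1/5, 1/5), each row's expected payoff is r1: 13/5; r2: 22/5.
Taking the (3/4, 1/4)-weighted average: (3/4)·(13/5) + (1/4)·(22/5) = 61/20.

61/20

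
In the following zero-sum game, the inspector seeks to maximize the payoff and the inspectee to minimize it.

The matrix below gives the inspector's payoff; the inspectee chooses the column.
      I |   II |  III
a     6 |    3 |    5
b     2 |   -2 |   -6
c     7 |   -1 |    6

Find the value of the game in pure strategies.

Row minima: 3, -6, -1 → the inspector's maximin is 3.
Column maxima: 7, 3, 6 → the inspectee's minimax is 3.
They coincide at (a, II), so the value is 3.

3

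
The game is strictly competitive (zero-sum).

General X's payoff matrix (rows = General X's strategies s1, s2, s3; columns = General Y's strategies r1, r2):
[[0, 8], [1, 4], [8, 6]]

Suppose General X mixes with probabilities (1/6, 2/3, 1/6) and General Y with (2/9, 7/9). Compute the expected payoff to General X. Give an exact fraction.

Against (2/9, 7/9), each row's expected payoff is s1: 56/9; s2: 10/3; s3: 58/9.
Taking the (1/6, 2/3, 1/6)-weighted average: (1/6)·(56/9) + (2/3)·(10/3) + (1/6)·(58/9) = 13/3.

13/3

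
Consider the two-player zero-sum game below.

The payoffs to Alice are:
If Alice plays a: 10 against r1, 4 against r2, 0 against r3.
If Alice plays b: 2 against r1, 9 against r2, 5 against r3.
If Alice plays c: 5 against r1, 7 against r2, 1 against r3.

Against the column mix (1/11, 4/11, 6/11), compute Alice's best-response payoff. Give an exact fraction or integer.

a: (10)·(1/11) + (4)·(4/11) + (0)·(6/11) = 26/11.
b: (2)·(1/11) + (9)·(4/11) + (5)·(6/11) = 68/11.
c: (5)·(1/11) + (7)·(4/11) + (1)·(6/11) = 39/11.
The best pure response is b with expected payoff 68/11.

68/11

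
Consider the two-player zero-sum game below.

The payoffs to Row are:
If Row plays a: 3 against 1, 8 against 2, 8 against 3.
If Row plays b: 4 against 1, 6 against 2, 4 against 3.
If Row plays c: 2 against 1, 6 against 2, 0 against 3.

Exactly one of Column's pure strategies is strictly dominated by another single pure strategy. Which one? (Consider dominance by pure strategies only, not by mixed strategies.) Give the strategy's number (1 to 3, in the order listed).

2

Column prefers columns that give Row less. Compare 2 with 1: 3 < 8, 4 < 6, 2 < 6.
So 1 strictly dominates 2 for Column; 2 is strictly dominated.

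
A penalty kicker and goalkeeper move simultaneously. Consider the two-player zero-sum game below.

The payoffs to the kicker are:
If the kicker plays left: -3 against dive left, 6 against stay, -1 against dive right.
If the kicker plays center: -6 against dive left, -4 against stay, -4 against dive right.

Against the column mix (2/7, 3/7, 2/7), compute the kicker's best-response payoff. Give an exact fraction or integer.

left: (-3)·(2/7) + (6)·(3/7) + (-1)·(2/7) = 10/7.
center: (-6)·(2/7) + (-4)·(3/7) + (-4)·(2/7) = -32/7.
The best pure response is left with expected payoff 10/7.

10/7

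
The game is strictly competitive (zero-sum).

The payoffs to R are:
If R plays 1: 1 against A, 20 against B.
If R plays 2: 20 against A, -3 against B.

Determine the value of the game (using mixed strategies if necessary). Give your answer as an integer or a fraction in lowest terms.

Row minima are 1 and -3, so R's maximin is 1; column maxima are 20 and 20, so C's minimax is 20. These differ, so the equilibrium is in mixed strategies.
Let R play 1 with probability p. C is indifferent when p + 20(1−p) = 20p − 3(1−p), giving p = 23/42.
Let C play A with probability q. R is indifferent when q + 20(1−q) = 20q − 3(1−q), giving q = 23/42.
The value is 1·(23/42) + (20)·(19/42) = 403/42.

403/42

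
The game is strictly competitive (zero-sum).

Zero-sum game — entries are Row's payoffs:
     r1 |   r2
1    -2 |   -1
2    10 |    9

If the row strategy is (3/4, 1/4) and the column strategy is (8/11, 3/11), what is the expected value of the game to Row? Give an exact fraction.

Against (8/11, 3/11), each row's expected payoff is 1: -19/11; 2: 107/11.
Taking the (3/4, 1/4)-weighted average: (3/4)·(-19/11) + (1/4)·(107/11) = 25/22.

25/22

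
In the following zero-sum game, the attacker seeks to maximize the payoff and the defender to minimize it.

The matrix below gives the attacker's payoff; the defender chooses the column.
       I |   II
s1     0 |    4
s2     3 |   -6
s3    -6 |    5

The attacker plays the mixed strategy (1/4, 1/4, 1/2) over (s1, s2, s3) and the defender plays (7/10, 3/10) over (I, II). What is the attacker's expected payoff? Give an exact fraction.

-39/40

Against (7/10, 3/10), each row's expected payoff is s1: 6/5; s2: 3/10; s3: -27/10.
Taking the (1/4, 1/4, 1/2)-weighted average: (1/4)·(6/5) + (1/4)·(3/10) + (1/2)·(-27/10) = -39/40.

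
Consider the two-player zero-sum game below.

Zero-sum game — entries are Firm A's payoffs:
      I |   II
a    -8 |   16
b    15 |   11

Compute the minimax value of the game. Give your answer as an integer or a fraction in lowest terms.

82/7

Row minima are -8 and 11, so Firm A's maximin is 11; column maxima are 15 and 16, so Firm B's minimax is 15. These differ, so the equilibrium is in mixed strategies.
Let Firm A play a with probability p. Firm B is indifferent when −8p + 15(1−p) = 16p + 11(1−p), giving p = 1/7.
Let Firm B play I with probability q. Firm A is indifferent when −8q + 16(1−q) = 15q + 11(1−q), giving q = 5/28.
The value is -8·(5/28) + (16)·(23/28) = 82/7.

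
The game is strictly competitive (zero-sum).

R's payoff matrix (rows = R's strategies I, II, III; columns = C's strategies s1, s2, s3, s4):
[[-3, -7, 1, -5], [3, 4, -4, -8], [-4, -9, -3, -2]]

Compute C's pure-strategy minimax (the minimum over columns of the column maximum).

The worst case (largest entry) in each column is s1: 3, s2: 4, s3: 1, s4: -2.
The best (smallest) of these is -2.

-2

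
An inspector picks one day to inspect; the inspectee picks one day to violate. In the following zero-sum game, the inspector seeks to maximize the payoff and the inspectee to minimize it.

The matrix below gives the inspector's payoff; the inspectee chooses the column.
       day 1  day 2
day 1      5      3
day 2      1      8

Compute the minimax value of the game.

Row minima are 3 and 1, so the inspector's maximin is 3; column maxima are 5 and 8, so the inspectee's minimax is 5. These differ, so the equilibrium is in mixed strategies.
Let the inspector play day 1 with probability p. The inspectee is indifferent when 5p + (1−p) = 3p + 8(1−p), giving p = 7/9.
Let the inspectee play day 1 with probability q. The inspector is indifferent when 5q + 3(1−q) = q + 8(1−q), giving q = 5/9.
The value is 5·(5/9) + (3)·(4/9) = 37/9.

37/9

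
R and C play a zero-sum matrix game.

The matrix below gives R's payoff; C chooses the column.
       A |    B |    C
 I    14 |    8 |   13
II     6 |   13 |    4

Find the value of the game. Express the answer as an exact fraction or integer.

Column A is strictly dominated by C for C (it gives R more in every row).
The remaining 2×2 game on (I, II) × (B, C) has no saddle point. Let R play I with probability p; indifference gives 8p + 13(1−p) = 13p + 4(1−p), so p = 9/14.
Similarly C's optimal q on B is 9/14, and the value is 8·(9/14) + (13)·(5/14) = 137/14.

137/14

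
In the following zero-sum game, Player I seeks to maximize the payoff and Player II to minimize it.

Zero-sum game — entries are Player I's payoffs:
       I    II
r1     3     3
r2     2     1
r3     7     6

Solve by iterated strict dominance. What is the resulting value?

6

Row r1 is strictly dominated by row r3 (7>3, 6>3); eliminate r1.
Column I is strictly dominated by II for Player II (1<2, 6<7); eliminate I.
Row r2 is strictly dominated by row r3 (6>1); eliminate r2.
Only (r3, II) remains, with payoff 6.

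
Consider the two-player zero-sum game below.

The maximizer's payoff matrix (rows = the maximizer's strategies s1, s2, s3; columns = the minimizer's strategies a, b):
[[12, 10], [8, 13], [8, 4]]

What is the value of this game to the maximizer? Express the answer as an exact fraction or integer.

76/7

Row s3 is strictly dominated by row s1, so the maximizer never plays it.
The remaining 2×2 game on (s1, s2) × (a, b) has no saddle point. Let the maximizer play s1 with probability p; indifference gives 12p + 8(1−p) = 10p + 13(1−p), so p = 5/7.
Similarly the minimizer's optimal q on a is 3/7, and the value is 12·(3/7) + (10)·(4/7) = 76/7.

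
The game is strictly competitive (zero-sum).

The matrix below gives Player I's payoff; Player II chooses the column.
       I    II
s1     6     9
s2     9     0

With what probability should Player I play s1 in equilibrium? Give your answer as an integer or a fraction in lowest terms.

3/4

Row minima are 6 and 0, so Player I's maximin is 6; column maxima are 9 and 9, so Player II's minimax is 9. These differ, so the equilibrium is in mixed strategies.
Let Player I play s1 with probability p. Player II is indifferent when 6p + 9(1−p) = 9p, giving p = 3/4.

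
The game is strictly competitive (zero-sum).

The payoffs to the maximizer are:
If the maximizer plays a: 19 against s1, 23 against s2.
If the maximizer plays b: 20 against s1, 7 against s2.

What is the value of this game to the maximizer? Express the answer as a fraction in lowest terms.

327/17

Row minima are 19 and 7, so the maximizer's maximin is 19; column maxima are 20 and 23, so the minimizer's minimax is 20. These differ, so the equilibrium is in mixed strategies.
Let the maximizer play a with probability p. The minimizer is indifferent when 19p + 20(1−p) = 23p + 7(1−p), giving p = 13/17.
Let the minimizer play s1 with probability q. The maximizer is indifferent when 19q + 23(1−q) = 20q + 7(1−q), giving q = 16/17.
The value is 19·(16/17) + (23)·(1/17) = 327/17.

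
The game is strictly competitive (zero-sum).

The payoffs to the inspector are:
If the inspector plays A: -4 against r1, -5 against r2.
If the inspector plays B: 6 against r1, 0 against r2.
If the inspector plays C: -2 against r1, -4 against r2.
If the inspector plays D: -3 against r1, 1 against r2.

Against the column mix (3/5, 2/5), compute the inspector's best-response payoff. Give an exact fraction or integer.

18/5

A: (-4)·(3/5) + (-5)·(2/5) = -22/5.
B: (6)·(3/5) + (0)·(2/5) = 18/5.
C: (-2)·(3/5) + (-4)·(2/5) = -14/5.
D: (-3)·(3/5) + (1)·(2/5) = -7/5.
The best pure response is B with expected payoff 18/5.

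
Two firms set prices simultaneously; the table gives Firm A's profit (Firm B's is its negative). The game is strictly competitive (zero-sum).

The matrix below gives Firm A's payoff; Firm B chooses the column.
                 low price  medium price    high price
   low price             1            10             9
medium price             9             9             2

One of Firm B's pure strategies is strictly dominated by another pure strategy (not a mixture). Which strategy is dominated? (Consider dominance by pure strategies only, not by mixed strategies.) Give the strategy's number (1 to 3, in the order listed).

2

Firm B prefers columns that give Firm A less. Compare medium price with high price: 9 < 10, 2 < 9.
So high price strictly dominates medium price for Firm B; medium price is strictly dominated.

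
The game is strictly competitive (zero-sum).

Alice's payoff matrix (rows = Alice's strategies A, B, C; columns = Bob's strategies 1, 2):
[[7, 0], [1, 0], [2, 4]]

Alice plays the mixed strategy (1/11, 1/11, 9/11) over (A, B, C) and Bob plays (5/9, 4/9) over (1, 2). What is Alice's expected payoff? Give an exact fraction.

Against (5/9, 4/9), each row's expected payoff is A: 35/9; B: 5/9; C: 26/9.
Taking the (1/11, 1/11, 9/11)-weighted average: (1/11)·(35/9) + (1/11)·(5/9) + (9/11)·(26/9) = 274/99.

274/99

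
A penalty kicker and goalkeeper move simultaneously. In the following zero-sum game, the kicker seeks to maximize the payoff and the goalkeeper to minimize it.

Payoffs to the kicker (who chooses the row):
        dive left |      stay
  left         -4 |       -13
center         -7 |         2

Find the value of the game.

Row minima are -13 and -7, so the kicker's maximin is -7; column maxima are -4 and 2, so the goalkeeper's minimax is -4. These differ, so the equilibrium is in mixed strategies.
Let the kicker play left with probability p. The goalkeeper is indifferent when −4p − 7(1−p) = −13p + 2(1−p), giving p = 1/2.
Let the goalkeeper play dive left with probability q. The kicker is indifferent when −4q − 13(1−q) = −7q + 2(1−q), giving q = 5/6.
The value is -4·(5/6) + (-13)·(1/6) = -11/2.

-11/2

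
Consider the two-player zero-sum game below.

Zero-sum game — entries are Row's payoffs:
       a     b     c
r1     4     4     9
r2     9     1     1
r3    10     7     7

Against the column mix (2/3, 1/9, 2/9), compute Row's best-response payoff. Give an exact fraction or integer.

9

r1: (4)·(2/3) + (4)·(1/9) + (9)·(2/9) = 46/9.
r2: (9)·(2/3) + (1)·(1/9) + (1)·(2/9) = 19/3.
r3: (10)·(2/3) + (7)·(1/9) + (7)·(2/9) = 9.
The best pure response is r3 with expected payoff 9.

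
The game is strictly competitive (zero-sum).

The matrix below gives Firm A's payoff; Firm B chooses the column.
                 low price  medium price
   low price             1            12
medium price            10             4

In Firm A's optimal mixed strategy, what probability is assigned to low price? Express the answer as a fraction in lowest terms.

Row minima are 1 and 4, so Firm A's maximin is 4; column maxima are 10 and 12, so Firm B's minimax is 10. These differ, so the equilibrium is in mixed strategies.
Let Firm A play low price with probability p. Firm B is indifferent when p + 10(1−p) = 12p + 4(1−p), giving p = 6/17.

6/17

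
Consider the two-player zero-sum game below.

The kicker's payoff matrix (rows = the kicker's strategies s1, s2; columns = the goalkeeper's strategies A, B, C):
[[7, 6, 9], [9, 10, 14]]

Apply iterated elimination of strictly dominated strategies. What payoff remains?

Row s1 is strictly dominated by row s2 (9>7, 10>6, 14>9); eliminate s1.
Column B is strictly dominated by A for the goalkeeper (9<10); eliminate B.
Column C is strictly dominated by A for the goalkeeper (9<14); eliminate C.
Only (s2, A) remains, with payoff 9.

9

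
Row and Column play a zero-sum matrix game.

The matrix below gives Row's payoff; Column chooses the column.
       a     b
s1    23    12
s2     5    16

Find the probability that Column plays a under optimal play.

2/11

Row minima are 12 and 5, so Row's maximin is 12; column maxima are 23 and 16, so Column's minimax is 16. These differ, so the equilibrium is in mixed strategies.
Let Column play a with probability q. Row is indifferent when 23q + 12(1−q) = 5q + 16(1−q), giving q = 2/11.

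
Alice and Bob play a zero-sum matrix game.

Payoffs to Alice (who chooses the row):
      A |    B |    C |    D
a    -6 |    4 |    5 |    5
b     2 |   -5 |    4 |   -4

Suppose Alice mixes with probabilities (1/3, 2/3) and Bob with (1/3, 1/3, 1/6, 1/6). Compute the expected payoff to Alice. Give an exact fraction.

-1/3

Against (1/3, 1/3, 1/6, 1/6), each row's expected payoff is a: 1; b: -1.
Taking the (1/3, 2/3)-weighted average: (1/3)·(1) + (2/3)·(-1) = -1/3.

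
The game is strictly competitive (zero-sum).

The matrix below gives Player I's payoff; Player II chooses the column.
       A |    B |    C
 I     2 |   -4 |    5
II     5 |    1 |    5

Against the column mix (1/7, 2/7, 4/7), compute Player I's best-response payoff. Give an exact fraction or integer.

I: (2)·(1/7) + (-4)·(2/7) + (5)·(4/7) = 2.
II: (5)·(1/7) + (1)·(2/7) + (5)·(4/7) = 27/7.
The best pure response is II with expected payoff 27/7.

27/7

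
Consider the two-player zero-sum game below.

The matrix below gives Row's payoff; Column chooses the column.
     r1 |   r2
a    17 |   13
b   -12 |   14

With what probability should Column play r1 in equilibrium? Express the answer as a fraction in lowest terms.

1/30

Row minima are 13 and -12, so Row's maximin is 13; column maxima are 17 and 14, so Column's minimax is 14. These differ, so the equilibrium is in mixed strategies.
Let Column play r1 with probability q. Row is indifferent when 17q + 13(1−q) = −12q + 14(1−q), giving q = 1/30.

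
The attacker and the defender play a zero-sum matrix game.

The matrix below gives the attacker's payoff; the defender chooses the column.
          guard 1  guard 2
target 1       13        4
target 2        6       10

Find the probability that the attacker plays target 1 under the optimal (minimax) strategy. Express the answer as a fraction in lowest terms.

4/13

Row minima are 4 and 6, so the attacker's maximin is 6; column maxima are 13 and 10, so the defender's minimax is 10. These differ, so the equilibrium is in mixed strategies.
Let the attacker play target 1 with probability p. The defender is indifferent when 13p + 6(1−p) = 4p + 10(1−p), giving p = 4/13.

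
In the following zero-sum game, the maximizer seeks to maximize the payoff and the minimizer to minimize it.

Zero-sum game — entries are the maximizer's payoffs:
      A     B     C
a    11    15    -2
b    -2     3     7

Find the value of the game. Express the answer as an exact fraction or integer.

Column B is strictly dominated by A for the minimizer (it gives the maximizer more in every row).
The remaining 2×2 game on (a, b) × (A, C) has no saddle point. Let the maximizer play a with probability p; indifference gives 11p − 2(1−p) = −2p + 7(1−p), so p = 9/22.
Similarly the minimizer's optimal q on A is 9/22, and the value is 11·(9/22) + (-2)·(13/22) = 73/22.

73/22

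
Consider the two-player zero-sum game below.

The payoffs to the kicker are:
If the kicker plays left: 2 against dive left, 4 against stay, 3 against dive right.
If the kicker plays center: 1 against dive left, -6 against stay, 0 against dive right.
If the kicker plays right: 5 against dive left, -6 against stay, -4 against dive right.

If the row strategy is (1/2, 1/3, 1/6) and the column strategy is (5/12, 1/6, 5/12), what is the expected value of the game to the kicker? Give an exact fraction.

Against (5/12, 1/6, 5/12), each row's expected payoff is left: 11/4; center: -7/12; right: -7/12.
Taking the (1/2, 1/3, 1/6)-weighted average: (1/2)·(11/4) + (1/3)·(-7/12) + (1/6)·(-7/12) = 13/12.

13/12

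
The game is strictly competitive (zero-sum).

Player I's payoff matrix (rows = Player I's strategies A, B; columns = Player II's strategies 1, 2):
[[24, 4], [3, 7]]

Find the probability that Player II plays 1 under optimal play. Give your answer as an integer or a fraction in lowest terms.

1/8

Row minima are 4 and 3, so Player I's maximin is 4; column maxima are 24 and 7, so Player II's minimax is 7. These differ, so the equilibrium is in mixed strategies.
Let Player II play 1 with probability q. Player I is indifferent when 24q + 4(1−q) = 3q + 7(1−q), giving q = 1/8.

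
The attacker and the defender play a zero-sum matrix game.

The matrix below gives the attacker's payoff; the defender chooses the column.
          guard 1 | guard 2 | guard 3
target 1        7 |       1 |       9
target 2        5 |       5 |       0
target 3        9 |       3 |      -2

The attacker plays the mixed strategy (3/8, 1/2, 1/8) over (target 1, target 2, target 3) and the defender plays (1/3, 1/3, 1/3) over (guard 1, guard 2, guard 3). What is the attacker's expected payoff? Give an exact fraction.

Against (1/3, 1/3, 1/3), each row's expected payoff is target 1: 17/3; target 2: 10/3; target 3: 10/3.
Taking the (3/8, 1/2, 1/8)-weighted average: (3/8)·(17/3) + (1/2)·(10/3) + (1/8)·(10/3) = 101/24.

101/24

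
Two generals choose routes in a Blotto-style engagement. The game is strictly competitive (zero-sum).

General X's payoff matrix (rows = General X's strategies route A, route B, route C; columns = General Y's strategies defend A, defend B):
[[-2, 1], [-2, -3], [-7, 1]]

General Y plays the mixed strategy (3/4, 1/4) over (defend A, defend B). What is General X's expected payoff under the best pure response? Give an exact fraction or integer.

-5/4

route A: (-2)·(3/4) + (1)·(1/4) = -5/4.
route B: (-2)·(3/4) + (-3)·(1/4) = -9/4.
route C: (-7)·(3/4) + (1)·(1/4) = -5.
The best pure response is route A with expected payoff -5/4.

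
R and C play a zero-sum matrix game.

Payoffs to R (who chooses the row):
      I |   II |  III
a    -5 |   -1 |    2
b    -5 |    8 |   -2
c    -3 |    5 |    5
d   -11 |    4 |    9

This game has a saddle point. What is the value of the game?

-3

Row minima: -5, -5, -3, -11 → R's maximin is -3.
Column maxima: -3, 8, 9 → C's minimax is -3.
They coincide at (c, I), so the value is -3.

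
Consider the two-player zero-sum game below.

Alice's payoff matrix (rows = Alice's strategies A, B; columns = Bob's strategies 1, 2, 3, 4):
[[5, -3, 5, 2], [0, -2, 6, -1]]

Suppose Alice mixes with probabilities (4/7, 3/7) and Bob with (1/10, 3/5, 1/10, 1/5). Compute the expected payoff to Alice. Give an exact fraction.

-4/7

Against (1/10, 3/5, 1/10, 1/5), each row's expected payoff is A: -2/5; B: -4/5.
Taking the (4/7, 3/7)-weighted average: (4/7)·(-2/5) + (3/7)·(-4/5) = -4/7.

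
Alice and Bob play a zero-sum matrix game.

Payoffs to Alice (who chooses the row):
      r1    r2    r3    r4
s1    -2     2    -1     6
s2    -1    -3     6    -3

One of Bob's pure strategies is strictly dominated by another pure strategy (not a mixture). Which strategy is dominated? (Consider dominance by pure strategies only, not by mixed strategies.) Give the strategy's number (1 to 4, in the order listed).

3

Bob prefers columns that give Alice less. Compare r3 with r1: -2 < -1, -1 < 6.
So r1 strictly dominates r3 for Bob; r3 is strictly dominated.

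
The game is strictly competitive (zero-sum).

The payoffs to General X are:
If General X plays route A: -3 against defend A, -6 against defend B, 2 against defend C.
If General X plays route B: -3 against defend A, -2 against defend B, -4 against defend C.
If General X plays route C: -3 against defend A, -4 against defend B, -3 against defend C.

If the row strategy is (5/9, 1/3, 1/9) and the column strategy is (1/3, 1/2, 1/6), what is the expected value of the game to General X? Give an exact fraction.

-179/54

Against (1/3, 1/2, 1/6), each row's expected payoff is route A: -11/3; route B: -8/3; route C: -7/2.
Taking the (5/9, 1/3, 1/9)-weighted average: (5/9)·(-11/3) + (1/3)·(-8/3) + (1/9)·(-7/2) = -179/54.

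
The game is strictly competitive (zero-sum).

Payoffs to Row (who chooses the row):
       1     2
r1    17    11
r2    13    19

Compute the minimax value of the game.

15

Row minima are 11 and 13, so Row's maximin is 13; column maxima are 17 and 19, so Column's minimax is 17. These differ, so the equilibrium is in mixed strategies.
Let Row play r1 with probability p. Column is indifferent when 17p + 13(1−p) = 11p + 19(1−p), giving p = 1/2.
Let Column play 1 with probability q. Row is indifferent when 17q + 11(1−q) = 13q + 19(1−q), giving q = 2/3.
The value is 17·(2/3) + (11)·(1/3) = 15.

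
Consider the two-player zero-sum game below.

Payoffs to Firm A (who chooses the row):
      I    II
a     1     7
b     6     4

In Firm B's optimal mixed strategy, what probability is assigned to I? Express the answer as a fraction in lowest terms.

Row minima are 1 and 4, so Firm A's maximin is 4; column maxima are 6 and 7, so Firm B's minimax is 6. These differ, so the equilibrium is in mixed strategies.
Let Firm B play I with probability q. Firm A is indifferent when q + 7(1−q) = 6q + 4(1−q), giving q = 3/8.

3/8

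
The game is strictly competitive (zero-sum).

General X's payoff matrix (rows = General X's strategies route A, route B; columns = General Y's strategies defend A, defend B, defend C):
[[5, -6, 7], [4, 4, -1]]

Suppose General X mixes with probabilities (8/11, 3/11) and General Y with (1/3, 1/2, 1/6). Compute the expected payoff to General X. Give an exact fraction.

49/66

Against (1/3, 1/2, 1/6), each row's expected payoff is route A: -1/6; route B: 19/6.
Taking the (8/11, 3/11)-weighted average: (8/11)·(-1/6) + (3/11)·(19/6) = 49/66.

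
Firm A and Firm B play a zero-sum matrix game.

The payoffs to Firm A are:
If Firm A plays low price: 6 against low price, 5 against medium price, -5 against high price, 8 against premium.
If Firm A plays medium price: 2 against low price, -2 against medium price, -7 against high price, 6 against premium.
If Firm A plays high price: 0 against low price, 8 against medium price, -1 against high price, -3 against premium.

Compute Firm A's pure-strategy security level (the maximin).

The worst-case payoff for each row is low price: -5, medium price: -7, high price: -3.
The best of these is -3.

-3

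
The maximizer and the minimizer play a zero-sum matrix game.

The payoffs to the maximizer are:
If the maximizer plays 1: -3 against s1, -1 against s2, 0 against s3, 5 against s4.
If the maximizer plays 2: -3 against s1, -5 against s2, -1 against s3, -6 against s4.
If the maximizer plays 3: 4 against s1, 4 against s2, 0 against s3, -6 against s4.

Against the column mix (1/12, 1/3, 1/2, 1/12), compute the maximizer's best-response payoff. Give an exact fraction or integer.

1: (-3)·(1/12) + (-1)·(1/3) + (0)·(1/2) + (5)·(1/12) = -1/6.
2: (-3)·(1/12) + (-5)·(1/3) + (-1)·(1/2) + (-6)·(1/12) = -35/12.
3: (4)·(1/12) + (4)·(1/3) + (0)·(1/2) + (-6)·(1/12) = 7/6.
The best pure response is 3 with expected payoff 7/6.

7/6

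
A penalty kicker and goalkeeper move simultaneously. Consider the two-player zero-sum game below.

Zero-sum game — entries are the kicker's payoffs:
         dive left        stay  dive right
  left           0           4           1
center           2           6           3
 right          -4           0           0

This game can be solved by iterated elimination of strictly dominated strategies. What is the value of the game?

Column stay is strictly dominated by dive left for the goalkeeper (0<4, 2<6, -4<0); eliminate stay.
Column dive right is strictly dominated by dive left for the goalkeeper (0<1, 2<3, -4<0); eliminate dive right.
Row right is strictly dominated by row left (0>-4); eliminate right.
Row left is strictly dominated by row center (2>0); eliminate left.
Only (center, dive left) remains, with payoff 2.

2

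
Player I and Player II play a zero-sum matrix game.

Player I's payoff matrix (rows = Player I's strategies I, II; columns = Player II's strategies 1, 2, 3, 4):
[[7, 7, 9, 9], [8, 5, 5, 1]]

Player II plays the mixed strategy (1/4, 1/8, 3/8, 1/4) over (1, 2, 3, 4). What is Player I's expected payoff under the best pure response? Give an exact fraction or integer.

I: (7)·(1/4) + (7)·(1/8) + (9)·(3/8) + (9)·(1/4) = 33/4.
II: (8)·(1/4) + (5)·(1/8) + (5)·(3/8) + (1)·(1/4) = 19/4.
The best pure response is I with expected payoff 33/4.

33/4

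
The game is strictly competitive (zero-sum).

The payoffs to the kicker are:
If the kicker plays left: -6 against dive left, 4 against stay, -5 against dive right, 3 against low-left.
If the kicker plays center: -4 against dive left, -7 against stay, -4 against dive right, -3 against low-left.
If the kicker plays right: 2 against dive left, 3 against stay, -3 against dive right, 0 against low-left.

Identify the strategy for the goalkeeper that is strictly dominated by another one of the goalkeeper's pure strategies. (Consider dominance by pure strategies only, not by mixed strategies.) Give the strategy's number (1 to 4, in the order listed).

The goalkeeper prefers columns that give the kicker less. Compare low-left with dive right: -5 < 3, -4 < -3, -3 < 0.
So dive right strictly dominates low-left for the goalkeeper; low-left is strictly dominated.

4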